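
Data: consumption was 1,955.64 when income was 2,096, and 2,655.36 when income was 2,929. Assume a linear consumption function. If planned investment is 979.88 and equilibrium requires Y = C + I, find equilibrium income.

MPC = (2655.36 − 1955.64)/(2929 − 2096) = 699.72/833 = 0.84
a = 1955.64 − 0.84(2096) = 195
Equilibrium: Y = 195 + 0.84Y + 979.88
0.16Y = 1174.88, so Y = 1174.88/0.16 = 7343

Y = 7343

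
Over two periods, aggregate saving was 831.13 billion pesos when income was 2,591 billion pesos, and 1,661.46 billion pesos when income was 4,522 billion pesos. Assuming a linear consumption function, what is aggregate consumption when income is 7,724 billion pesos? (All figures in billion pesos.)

C = 4685.68

MPS = ΔS/ΔY = (1661.46 − 831.13)/(4522 − 2591) = 830.33/1931 = 0.43
MPC = 1 − MPS = 0.57
Autonomous saving = 831.13 − 0.43(2591) = -283, so a = 283
C = 283 + 0.57(7724) = 283 + 4402.68 = 4685.68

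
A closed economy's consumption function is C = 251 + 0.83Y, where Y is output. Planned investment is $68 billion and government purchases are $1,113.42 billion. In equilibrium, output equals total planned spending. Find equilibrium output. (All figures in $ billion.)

Y = 8426

Y = C + I + G = 251 + 0.83Y + 68 + 1113.42
Y − 0.83Y = 1432.42
0.17Y = 1432.42, so Y = 1432.42/0.17 = 8426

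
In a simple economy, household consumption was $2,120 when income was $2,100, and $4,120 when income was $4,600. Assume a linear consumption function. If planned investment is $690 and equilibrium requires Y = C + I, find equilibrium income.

Y = 5650

MPC = (4120 − 2120)/(4600 − 2100) = 2000/2500 = 0.8
a = 2120 − 0.8(2100) = 440
Equilibrium: Y = 440 + 0.8Y + 690
0.2Y = 1130, so Y = 1130/0.2 = 5650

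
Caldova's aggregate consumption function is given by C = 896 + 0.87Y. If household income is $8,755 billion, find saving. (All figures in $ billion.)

C = 896 + 0.87(8755) = 896 + 7616.85 = 8512.85
S = Y − C = 8755 − 8512.85 = 242.15

S = 242.15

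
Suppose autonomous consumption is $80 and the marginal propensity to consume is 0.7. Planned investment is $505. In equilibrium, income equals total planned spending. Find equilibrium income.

Y = C + I = 80 + 0.7Y + 505
Y − 0.7Y = 585
0.3Y = 585, so Y = 585/0.3 = 1950

Y = 1950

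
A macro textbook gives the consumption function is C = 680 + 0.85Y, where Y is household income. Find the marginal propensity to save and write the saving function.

MPS = 1 − MPC = 1 − 0.85 = 0.15
S = Y − C = -680 + 0.15Y

MPS = 0.15; S = -680 + 0.15Y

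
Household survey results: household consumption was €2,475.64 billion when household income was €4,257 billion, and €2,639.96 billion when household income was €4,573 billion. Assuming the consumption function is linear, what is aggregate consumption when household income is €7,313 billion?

MPC = (2639.96 − 2475.64)/(4573 − 4257) = 164.32/316 = 0.52
a = 2475.64 − 0.52(4257) = 2475.64 − 2213.64 = 262
C = 262 + 0.52(7313) = 262 + 3802.76 = 4064.76

C = 4064.76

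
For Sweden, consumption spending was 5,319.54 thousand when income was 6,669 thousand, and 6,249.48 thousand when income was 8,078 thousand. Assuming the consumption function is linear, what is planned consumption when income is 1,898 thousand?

MPC = (6249.48 − 5319.54)/(8078 − 6669) = 929.94/1409 = 0.66
a = 5319.54 − 0.66(6669) = 5319.54 − 4401.54 = 918
C = 918 + 0.66(1898) = 918 + 1252.68 = 2170.68

C = 2170.68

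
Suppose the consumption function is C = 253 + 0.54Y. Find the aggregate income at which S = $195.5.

S = Y − C = -253 + 0.46Y
-253 + 0.46Y = 195.5, so 0.46Y = 448.5 and Y = 975

Y = 975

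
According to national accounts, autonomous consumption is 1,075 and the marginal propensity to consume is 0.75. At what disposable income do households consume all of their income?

At break-even, C = Y: 1075 + 0.75Y = Y
0.25Y = 1075, so Y = 1075/0.25 = 4300

Y = 4300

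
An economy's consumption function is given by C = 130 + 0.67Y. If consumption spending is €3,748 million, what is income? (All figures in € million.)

130 + 0.67Y = 3748
0.67Y = 3618, so Y = 3618/0.67 = 5400

Y = 5400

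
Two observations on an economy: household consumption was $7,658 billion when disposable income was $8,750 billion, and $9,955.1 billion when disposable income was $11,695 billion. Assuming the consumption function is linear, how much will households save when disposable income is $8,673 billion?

MPC = (9955.1 − 7658)/(11695 − 8750) = 2297.1/2945 = 0.78
a = 7658 − 0.78(8750) = 7658 − 6825 = 833
C = 833 + 0.78(8673) = 7597.94
S = 8673 − 7597.94 = 1075.06

S = 1075.06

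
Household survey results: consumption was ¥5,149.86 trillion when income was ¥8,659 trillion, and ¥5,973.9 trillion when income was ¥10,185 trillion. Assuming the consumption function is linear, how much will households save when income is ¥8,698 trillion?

S = 3527.08

MPC = (5973.9 − 5149.86)/(10185 − 8659) = 824.04/1526 = 0.54
a = 5149.86 − 0.54(8659) = 5149.86 − 4675.86 = 474
C = 474 + 0.54(8698) = 5170.92
S = 8698 − 5170.92 = 3527.08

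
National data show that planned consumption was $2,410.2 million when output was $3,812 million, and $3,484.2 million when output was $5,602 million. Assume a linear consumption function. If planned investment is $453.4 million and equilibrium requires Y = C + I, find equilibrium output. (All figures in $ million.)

MPC = (3484.2 − 2410.2)/(5602 − 3812) = 1074/1790 = 0.6
a = 2410.2 − 0.6(3812) = 123
Equilibrium: Y = 123 + 0.6Y + 453.4
0.4Y = 576.4, so Y = 576.4/0.4 = 1441

Y = 1441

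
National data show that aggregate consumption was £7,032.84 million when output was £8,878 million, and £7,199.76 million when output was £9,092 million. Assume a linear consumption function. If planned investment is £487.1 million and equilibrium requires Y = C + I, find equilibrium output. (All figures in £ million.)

Y = 2705

MPC = (7199.76 − 7032.84)/(9092 − 8878) = 166.92/214 = 0.78
a = 7032.84 − 0.78(8878) = 108
Equilibrium: Y = 108 + 0.78Y + 487.1
0.22Y = 595.1, so Y = 595.1/0.22 = 2705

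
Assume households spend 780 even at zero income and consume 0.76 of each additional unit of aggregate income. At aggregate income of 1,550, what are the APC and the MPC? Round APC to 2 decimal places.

MPC = 0.76 (the slope of the consumption function)
C = 780 + 0.76(1550) = 1958, so APC = 1958/1550 = 1.26

APC = 1.26; MPC = 0.76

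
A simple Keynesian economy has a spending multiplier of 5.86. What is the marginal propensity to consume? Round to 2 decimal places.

k = 1/(1 − MPC), so 1 − MPC = 1/k = 1/5.86 = 0.1706
MPC = 1 − 0.1706 = 0.83

MPC = 0.83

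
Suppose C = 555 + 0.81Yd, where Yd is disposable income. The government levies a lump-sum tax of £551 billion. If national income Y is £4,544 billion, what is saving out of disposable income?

S = 203.67

Yd = Y − T = 4544 − 551 = 3993
C = 555 + 0.81(3993) = 555 + 3234.33 = 3789.33
S = Yd − C = 3993 − 3789.33 = 203.67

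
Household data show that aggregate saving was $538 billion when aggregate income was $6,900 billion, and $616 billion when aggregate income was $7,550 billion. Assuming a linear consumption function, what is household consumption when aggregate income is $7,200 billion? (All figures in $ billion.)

C = 6626

MPS = ΔS/ΔY = (616 − 538)/(7550 − 6900) = 78/650 = 0.12
MPC = 1 − MPS = 0.88
Autonomous saving = 538 − 0.12(6900) = -290, so a = 290
C = 290 + 0.88(7200) = 290 + 6336 = 6626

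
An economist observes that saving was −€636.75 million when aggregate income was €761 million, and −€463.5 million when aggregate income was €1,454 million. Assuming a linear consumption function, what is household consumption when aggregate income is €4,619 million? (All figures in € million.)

C = 4291.25

MPS = ΔS/ΔY = (-463.5 − (-636.75))/(1454 − 761) = 173.25/693 = 0.25
MPC = 1 − MPS = 0.75
Autonomous saving = -636.75 − 0.25(761) = -827, so a = 827
C = 827 + 0.75(4619) = 827 + 3464.25 = 4291.25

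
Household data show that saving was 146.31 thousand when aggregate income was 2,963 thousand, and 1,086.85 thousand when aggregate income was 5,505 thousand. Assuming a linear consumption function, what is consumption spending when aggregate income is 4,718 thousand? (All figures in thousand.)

MPS = ΔS/ΔY = (1086.85 − 146.31)/(5505 − 2963) = 940.54/2542 = 0.37
MPC = 1 − MPS = 0.63
Autonomous saving = 146.31 − 0.37(2963) = -950, so a = 950
C = 950 + 0.63(4718) = 950 + 2972.34 = 3922.34

C = 3922.34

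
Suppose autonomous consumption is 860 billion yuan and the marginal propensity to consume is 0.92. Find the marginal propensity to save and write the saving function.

MPS = 1 − MPC = 1 − 0.92 = 0.08
S = Y − C = -860 + 0.08Y

MPS = 0.08; S = -860 + 0.08Y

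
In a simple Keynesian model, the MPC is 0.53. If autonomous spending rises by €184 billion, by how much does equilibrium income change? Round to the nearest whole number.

ΔY ≈ 391

The multiplier is 1/(1 − MPC) = 1/0.47.
ΔY = 184/0.47 = 391.49 ≈ 391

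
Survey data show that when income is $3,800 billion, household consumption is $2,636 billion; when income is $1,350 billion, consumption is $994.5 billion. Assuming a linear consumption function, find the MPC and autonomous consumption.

MPC = ΔC/ΔY = (2636 − 994.5)/(3800 − 1350) = 1641.5/2450 = 0.67
a = C − MPC·Y = 994.5 − 0.67(1350) = 994.5 − 904.5 = 90

MPC = 0.67; a = 90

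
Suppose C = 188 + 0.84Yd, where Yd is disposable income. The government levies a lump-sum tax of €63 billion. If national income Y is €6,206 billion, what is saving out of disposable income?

S = 794.88

Yd = Y − T = 6206 − 63 = 6143
C = 188 + 0.84(6143) = 188 + 5160.12 = 5348.12
S = Yd − C = 6143 − 5348.12 = 794.88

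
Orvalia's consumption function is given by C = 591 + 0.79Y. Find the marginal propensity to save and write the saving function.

MPS = 0.21; S = -591 + 0.21Y

MPS = 1 − MPC = 1 − 0.79 = 0.21
S = Y − C = -591 + 0.21Y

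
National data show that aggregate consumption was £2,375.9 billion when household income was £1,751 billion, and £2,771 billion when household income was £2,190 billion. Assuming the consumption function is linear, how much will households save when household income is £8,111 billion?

MPC = (2771 − 2375.9)/(2190 − 1751) = 395.1/439 = 0.9
a = 2375.9 − 0.9(1751) = 2375.9 − 1575.9 = 800
C = 800 + 0.9(8111) = 8099.9
S = 8111 − 8099.9 = 11.1

S = 11.1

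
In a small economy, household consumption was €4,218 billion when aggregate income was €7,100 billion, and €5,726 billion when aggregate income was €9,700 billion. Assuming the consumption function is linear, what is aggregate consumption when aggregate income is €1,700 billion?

MPC = (5726 − 4218)/(9700 − 7100) = 1508/2600 = 0.58
a = 4218 − 0.58(7100) = 4218 − 4118 = 100
C = 100 + 0.58(1700) = 100 + 986 = 1086

C = 1086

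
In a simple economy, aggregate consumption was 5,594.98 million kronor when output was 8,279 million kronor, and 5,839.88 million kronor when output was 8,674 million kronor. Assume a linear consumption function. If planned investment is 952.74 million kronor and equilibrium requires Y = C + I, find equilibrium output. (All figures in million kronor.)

Y = 3723

MPC = (5839.88 − 5594.98)/(8674 − 8279) = 244.9/395 = 0.62
a = 5594.98 − 0.62(8279) = 462
Equilibrium: Y = 462 + 0.62Y + 952.74
0.38Y = 1414.74, so Y = 1414.74/0.38 = 3723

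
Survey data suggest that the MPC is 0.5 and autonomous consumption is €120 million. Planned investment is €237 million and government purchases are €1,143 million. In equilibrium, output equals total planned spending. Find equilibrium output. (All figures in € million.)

Y = C + I + G = 120 + 0.5Y + 237 + 1143
Y − 0.5Y = 1500
0.5Y = 1500, so Y = 1500/0.5 = 3000

Y = 3000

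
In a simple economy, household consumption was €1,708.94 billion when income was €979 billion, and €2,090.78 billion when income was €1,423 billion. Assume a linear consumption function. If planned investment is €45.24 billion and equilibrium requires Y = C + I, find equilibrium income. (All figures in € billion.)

MPC = (2090.78 − 1708.94)/(1423 − 979) = 381.84/444 = 0.86
a = 1708.94 − 0.86(979) = 867
Equilibrium: Y = 867 + 0.86Y + 45.24
0.14Y = 912.24, so Y = 912.24/0.14 = 6516

Y = 6516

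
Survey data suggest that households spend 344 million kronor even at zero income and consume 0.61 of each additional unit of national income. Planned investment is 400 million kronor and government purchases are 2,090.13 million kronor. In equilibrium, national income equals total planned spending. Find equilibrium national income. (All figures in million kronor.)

Y = 7267

Y = C + I + G = 344 + 0.61Y + 400 + 2090.13
Y − 0.61Y = 2834.13
0.39Y = 2834.13, so Y = 2834.13/0.39 = 7267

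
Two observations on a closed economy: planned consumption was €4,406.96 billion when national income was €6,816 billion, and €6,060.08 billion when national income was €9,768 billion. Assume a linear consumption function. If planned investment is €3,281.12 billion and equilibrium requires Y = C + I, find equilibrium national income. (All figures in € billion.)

Y = 8798

MPC = (6060.08 − 4406.96)/(9768 − 6816) = 1653.12/2952 = 0.56
a = 4406.96 − 0.56(6816) = 590
Equilibrium: Y = 590 + 0.56Y + 3281.12
0.44Y = 3871.12, so Y = 3871.12/0.44 = 8798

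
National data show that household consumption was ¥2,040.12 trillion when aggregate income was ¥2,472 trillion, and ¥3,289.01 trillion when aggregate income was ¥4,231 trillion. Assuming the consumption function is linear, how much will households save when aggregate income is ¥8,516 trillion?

S = 2184.64

MPC = (3289.01 − 2040.12)/(4231 − 2472) = 1248.89/1759 = 0.71
a = 2040.12 − 0.71(2472) = 2040.12 − 1755.12 = 285
C = 285 + 0.71(8516) = 6331.36
S = 8516 − 6331.36 = 2184.64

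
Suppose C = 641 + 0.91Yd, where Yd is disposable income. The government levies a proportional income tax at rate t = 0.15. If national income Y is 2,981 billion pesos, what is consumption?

Yd = (1 − 0.15)(2981) = 0.85(2981) = 2533.85
C = 641 + 0.91(2533.85) = 641 + 2305.8035 = 2946.8035

C = 2946.8035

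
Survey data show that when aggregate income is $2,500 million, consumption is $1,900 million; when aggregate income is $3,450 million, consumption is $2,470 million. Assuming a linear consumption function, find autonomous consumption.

MPC = ΔC/ΔY = (2470 − 1900)/(3450 − 2500) = 570/950 = 0.6
a = C − MPC·Y = 1900 − 0.6(2500) = 1900 − 1500 = 400

a = 400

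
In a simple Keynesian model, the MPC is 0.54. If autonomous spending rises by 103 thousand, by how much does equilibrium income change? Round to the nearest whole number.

ΔY ≈ 224

The multiplier is 1/(1 − MPC) = 1/0.46.
ΔY = 103/0.46 = 223.91 ≈ 224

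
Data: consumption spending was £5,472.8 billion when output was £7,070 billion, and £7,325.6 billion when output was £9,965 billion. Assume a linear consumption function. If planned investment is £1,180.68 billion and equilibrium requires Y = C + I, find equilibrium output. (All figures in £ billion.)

Y = 5913

MPC = (7325.6 − 5472.8)/(9965 − 7070) = 1852.8/2895 = 0.64
a = 5472.8 − 0.64(7070) = 948
Equilibrium: Y = 948 + 0.64Y + 1180.68
0.36Y = 2128.68, so Y = 2128.68/0.36 = 5913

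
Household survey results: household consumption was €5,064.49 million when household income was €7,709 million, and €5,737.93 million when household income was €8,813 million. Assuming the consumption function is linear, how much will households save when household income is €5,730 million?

S = 1872.7

MPC = (5737.93 − 5064.49)/(8813 − 7709) = 673.44/1104 = 0.61
a = 5064.49 − 0.61(7709) = 5064.49 − 4702.49 = 362
C = 362 + 0.61(5730) = 3857.3
S = 5730 − 3857.3 = 1872.7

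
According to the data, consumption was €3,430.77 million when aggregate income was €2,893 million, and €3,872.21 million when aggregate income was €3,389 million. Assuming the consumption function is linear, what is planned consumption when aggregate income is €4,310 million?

C = 4691.9

MPC = (3872.21 − 3430.77)/(3389 − 2893) = 441.44/496 = 0.89
a = 3430.77 − 0.89(2893) = 3430.77 − 2574.77 = 856
C = 856 + 0.89(4310) = 856 + 3835.9 = 4691.9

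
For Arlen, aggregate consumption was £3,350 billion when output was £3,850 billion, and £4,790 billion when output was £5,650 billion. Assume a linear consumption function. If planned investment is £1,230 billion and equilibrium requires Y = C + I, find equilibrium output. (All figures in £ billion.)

Y = 7500

MPC = (4790 − 3350)/(5650 − 3850) = 1440/1800 = 0.8
a = 3350 − 0.8(3850) = 270
Equilibrium: Y = 270 + 0.8Y + 1230
0.2Y = 1500, so Y = 1500/0.2 = 7500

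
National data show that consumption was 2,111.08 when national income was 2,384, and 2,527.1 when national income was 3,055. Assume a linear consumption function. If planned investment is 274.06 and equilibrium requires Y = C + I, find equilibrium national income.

MPC = (2527.1 − 2111.08)/(3055 − 2384) = 416.02/671 = 0.62
a = 2111.08 − 0.62(2384) = 633
Equilibrium: Y = 633 + 0.62Y + 274.06
0.38Y = 907.06, so Y = 907.06/0.38 = 2387

Y = 2387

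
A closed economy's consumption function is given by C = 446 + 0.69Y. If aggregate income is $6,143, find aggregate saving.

S = 1458.33

C = 446 + 0.69(6143) = 446 + 4238.67 = 4684.67
S = Y − C = 6143 − 4684.67 = 1458.33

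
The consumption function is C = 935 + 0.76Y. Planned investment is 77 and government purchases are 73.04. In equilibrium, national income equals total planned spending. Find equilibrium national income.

Y = 4521

Y = C + I + G = 935 + 0.76Y + 77 + 73.04
Y − 0.76Y = 1085.04
0.24Y = 1085.04, so Y = 1085.04/0.24 = 4521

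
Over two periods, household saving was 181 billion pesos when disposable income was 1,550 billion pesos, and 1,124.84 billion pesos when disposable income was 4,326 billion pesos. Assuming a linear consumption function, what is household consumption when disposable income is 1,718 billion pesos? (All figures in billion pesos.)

MPS = ΔS/ΔY = (1124.84 − 181)/(4326 − 1550) = 943.84/2776 = 0.34
MPC = 1 − MPS = 0.66
Autonomous saving = 181 − 0.34(1550) = -346, so a = 346
C = 346 + 0.66(1718) = 346 + 1133.88 = 1479.88

C = 1479.88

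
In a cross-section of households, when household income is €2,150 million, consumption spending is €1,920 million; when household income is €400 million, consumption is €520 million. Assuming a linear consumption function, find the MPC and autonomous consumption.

MPC = 0.8; a = 200

MPC = ΔC/ΔY = (1920 − 520)/(2150 − 400) = 1400/1750 = 0.8
a = C − MPC·Y = 520 − 0.8(400) = 520 − 320 = 200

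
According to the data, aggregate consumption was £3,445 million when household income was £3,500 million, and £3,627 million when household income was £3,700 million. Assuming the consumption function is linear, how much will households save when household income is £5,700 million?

S = 253

MPC = (3627 − 3445)/(3700 − 3500) = 182/200 = 0.91
a = 3445 − 0.91(3500) = 3445 − 3185 = 260
C = 260 + 0.91(5700) = 5447
S = 5700 − 5447 = 253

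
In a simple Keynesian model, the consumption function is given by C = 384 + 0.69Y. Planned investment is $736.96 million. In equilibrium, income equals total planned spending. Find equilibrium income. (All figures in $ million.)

Y = C + I = 384 + 0.69Y + 736.96
Y − 0.69Y = 1120.96
0.31Y = 1120.96, so Y = 1120.96/0.31 = 3616

Y = 3616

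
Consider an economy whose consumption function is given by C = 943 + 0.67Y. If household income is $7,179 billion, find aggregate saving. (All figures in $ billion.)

S = 1426.07

C = 943 + 0.67(7179) = 943 + 4809.93 = 5752.93
S = Y − C = 7179 − 5752.93 = 1426.07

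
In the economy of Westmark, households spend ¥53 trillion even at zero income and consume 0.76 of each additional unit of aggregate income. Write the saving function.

S = Y − C = Y − (53 + 0.76Y) = -53 + (1 − 0.76)Y

S = -53 + 0.24Y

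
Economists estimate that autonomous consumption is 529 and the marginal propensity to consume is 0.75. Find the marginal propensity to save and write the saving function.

MPS = 1 − MPC = 1 − 0.75 = 0.25
S = Y − C = -529 + 0.25Y

MPS = 0.25; S = -529 + 0.25Y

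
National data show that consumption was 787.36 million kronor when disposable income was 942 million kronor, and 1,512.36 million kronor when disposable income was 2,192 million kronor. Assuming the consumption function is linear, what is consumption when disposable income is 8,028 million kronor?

C = 4897.24

MPC = (1512.36 − 787.36)/(2192 − 942) = 725/1250 = 0.58
a = 787.36 − 0.58(942) = 787.36 − 546.36 = 241
C = 241 + 0.58(8028) = 241 + 4656.24 = 4897.24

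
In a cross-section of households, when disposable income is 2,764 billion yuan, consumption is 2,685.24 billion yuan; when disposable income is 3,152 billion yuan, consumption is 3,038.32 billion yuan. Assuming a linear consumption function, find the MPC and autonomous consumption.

MPC = ΔC/ΔY = (3038.32 − 2685.24)/(3152 − 2764) = 353.08/388 = 0.91
a = C − MPC·Y = 2685.24 − 0.91(2764) = 2685.24 − 2515.24 = 170

MPC = 0.91; a = 170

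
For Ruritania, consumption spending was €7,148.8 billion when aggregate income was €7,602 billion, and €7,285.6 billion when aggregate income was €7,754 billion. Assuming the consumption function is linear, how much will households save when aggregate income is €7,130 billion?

MPC = (7285.6 − 7148.8)/(7754 − 7602) = 136.8/152 = 0.9
a = 7148.8 − 0.9(7602) = 7148.8 − 6841.8 = 307
C = 307 + 0.9(7130) = 6724
S = 7130 − 6724 = 406

S = 406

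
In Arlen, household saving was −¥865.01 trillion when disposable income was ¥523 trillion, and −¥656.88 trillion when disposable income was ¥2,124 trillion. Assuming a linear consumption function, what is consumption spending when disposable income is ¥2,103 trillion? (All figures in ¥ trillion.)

C = 2762.61

MPS = ΔS/ΔY = (-656.88 − (-865.01))/(2124 − 523) = 208.13/1601 = 0.13
MPC = 1 − MPS = 0.87
Autonomous saving = -865.01 − 0.13(523) = -933, so a = 933
C = 933 + 0.87(2103) = 933 + 1829.61 = 2762.61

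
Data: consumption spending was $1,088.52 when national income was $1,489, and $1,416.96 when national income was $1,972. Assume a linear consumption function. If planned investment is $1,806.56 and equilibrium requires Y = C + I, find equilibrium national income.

Y = 5883

MPC = (1416.96 − 1088.52)/(1972 − 1489) = 328.44/483 = 0.68
a = 1088.52 − 0.68(1489) = 76
Equilibrium: Y = 76 + 0.68Y + 1806.56
0.32Y = 1882.56, so Y = 1882.56/0.32 = 5883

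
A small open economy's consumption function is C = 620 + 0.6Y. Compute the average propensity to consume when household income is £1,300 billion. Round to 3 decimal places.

APC = 1.077

C = 620 + 0.6(1300) = 1400
APC = C/Y = 1400/1300 = 1.077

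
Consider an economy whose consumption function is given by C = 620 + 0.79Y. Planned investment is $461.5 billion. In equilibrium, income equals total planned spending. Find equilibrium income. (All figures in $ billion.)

Y = 5150

Y = C + I = 620 + 0.79Y + 461.5
Y − 0.79Y = 1081.5
0.21Y = 1081.5, so Y = 1081.5/0.21 = 5150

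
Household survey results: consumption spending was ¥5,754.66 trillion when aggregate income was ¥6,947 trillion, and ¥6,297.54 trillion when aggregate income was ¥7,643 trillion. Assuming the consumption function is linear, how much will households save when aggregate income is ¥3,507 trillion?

MPC = (6297.54 − 5754.66)/(7643 − 6947) = 542.88/696 = 0.78
a = 5754.66 − 0.78(6947) = 5754.66 − 5418.66 = 336
C = 336 + 0.78(3507) = 3071.46
S = 3507 − 3071.46 = 435.54

S = 435.54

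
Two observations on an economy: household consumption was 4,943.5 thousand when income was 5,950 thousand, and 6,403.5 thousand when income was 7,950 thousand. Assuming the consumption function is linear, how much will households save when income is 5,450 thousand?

S = 871.5

MPC = (6403.5 − 4943.5)/(7950 − 5950) = 1460/2000 = 0.73
a = 4943.5 − 0.73(5950) = 4943.5 − 4343.5 = 600
C = 600 + 0.73(5450) = 4578.5
S = 5450 − 4578.5 = 871.5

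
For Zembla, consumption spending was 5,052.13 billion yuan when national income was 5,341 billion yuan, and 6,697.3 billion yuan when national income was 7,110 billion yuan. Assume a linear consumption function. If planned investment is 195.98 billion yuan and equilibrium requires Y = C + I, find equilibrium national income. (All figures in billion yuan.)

Y = 4014

MPC = (6697.3 − 5052.13)/(7110 − 5341) = 1645.17/1769 = 0.93
a = 5052.13 − 0.93(5341) = 85
Equilibrium: Y = 85 + 0.93Y + 195.98
0.07Y = 280.98, so Y = 280.98/0.07 = 4014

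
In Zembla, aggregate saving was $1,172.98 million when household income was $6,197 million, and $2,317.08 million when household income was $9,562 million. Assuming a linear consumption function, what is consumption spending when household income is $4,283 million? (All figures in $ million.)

MPS = ΔS/ΔY = (2317.08 − 1172.98)/(9562 − 6197) = 1144.1/3365 = 0.34
MPC = 1 − MPS = 0.66
Autonomous saving = 1172.98 − 0.34(6197) = -934, so a = 934
C = 934 + 0.66(4283) = 934 + 2826.78 = 3760.78

C = 3760.78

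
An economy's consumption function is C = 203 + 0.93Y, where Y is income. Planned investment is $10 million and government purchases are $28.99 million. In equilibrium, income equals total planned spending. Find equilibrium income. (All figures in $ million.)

Y = C + I + G = 203 + 0.93Y + 10 + 28.99
Y − 0.93Y = 241.99
0.07Y = 241.99, so Y = 241.99/0.07 = 3457

Y = 3457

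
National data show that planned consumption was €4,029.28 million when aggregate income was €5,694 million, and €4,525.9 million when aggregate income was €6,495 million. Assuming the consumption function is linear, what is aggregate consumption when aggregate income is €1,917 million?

MPC = (4525.9 − 4029.28)/(6495 − 5694) = 496.62/801 = 0.62
a = 4029.28 − 0.62(5694) = 4029.28 − 3530.28 = 499
C = 499 + 0.62(1917) = 499 + 1188.54 = 1687.54

C = 1687.54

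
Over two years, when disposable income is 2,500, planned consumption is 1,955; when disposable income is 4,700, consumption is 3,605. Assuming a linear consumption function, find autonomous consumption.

a = 80

MPC = ΔC/ΔY = (3605 − 1955)/(4700 − 2500) = 1650/2200 = 0.75
a = C − MPC·Y = 1955 − 0.75(2500) = 1955 − 1875 = 80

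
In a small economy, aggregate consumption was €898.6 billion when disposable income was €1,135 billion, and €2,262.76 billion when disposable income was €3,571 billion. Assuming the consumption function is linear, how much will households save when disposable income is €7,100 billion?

S = 2861

MPC = (2262.76 − 898.6)/(3571 − 1135) = 1364.16/2436 = 0.56
a = 898.6 − 0.56(1135) = 898.6 − 635.6 = 263
C = 263 + 0.56(7100) = 4239
S = 7100 − 4239 = 2861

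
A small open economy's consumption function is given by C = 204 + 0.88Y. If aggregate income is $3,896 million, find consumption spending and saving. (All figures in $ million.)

C = 3632.48; S = 263.52

C = 204 + 0.88(3896) = 204 + 3428.48 = 3632.48
S = Y − C = 3896 − 3632.48 = 263.52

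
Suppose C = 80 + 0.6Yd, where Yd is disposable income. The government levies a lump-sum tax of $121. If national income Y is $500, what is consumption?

Yd = Y − T = 500 − 121 = 379
C = 80 + 0.6(379) = 80 + 227.4 = 307.4

C = 307.4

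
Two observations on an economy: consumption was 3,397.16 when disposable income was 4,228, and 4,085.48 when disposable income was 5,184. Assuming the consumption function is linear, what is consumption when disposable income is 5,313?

MPC = (4085.48 − 3397.16)/(5184 − 4228) = 688.32/956 = 0.72
a = 3397.16 − 0.72(4228) = 3397.16 − 3044.16 = 353
C = 353 + 0.72(5313) = 353 + 3825.36 = 4178.36

C = 4178.36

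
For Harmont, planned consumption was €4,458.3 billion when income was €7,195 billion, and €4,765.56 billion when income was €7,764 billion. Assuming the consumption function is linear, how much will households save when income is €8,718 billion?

S = 3437.28

MPC = (4765.56 − 4458.3)/(7764 − 7195) = 307.26/569 = 0.54
a = 4458.3 − 0.54(7195) = 4458.3 − 3885.3 = 573
C = 573 + 0.54(8718) = 5280.72
S = 8718 − 5280.72 = 3437.28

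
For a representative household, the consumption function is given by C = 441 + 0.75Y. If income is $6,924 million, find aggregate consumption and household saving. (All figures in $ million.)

C = 441 + 0.75(6924) = 441 + 5193 = 5634
S = Y − C = 6924 − 5634 = 1290

C = 5634; S = 1290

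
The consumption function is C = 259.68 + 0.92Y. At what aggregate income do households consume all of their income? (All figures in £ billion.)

At break-even, C = Y: 259.68 + 0.92Y = Y
0.08Y = 259.68, so Y = 259.68/0.08 = 3246

Y = 3246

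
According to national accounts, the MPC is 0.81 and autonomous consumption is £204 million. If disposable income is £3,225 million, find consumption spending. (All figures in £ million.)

C = 2816.25

C = 204 + 0.81(3225) = 204 + 2612.25 = 2816.25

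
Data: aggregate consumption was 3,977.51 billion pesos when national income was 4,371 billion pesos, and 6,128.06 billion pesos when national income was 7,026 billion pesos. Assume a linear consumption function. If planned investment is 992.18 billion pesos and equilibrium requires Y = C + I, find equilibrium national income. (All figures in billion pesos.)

MPC = (6128.06 − 3977.51)/(7026 − 4371) = 2150.55/2655 = 0.81
a = 3977.51 − 0.81(4371) = 437
Equilibrium: Y = 437 + 0.81Y + 992.18
0.19Y = 1429.18, so Y = 1429.18/0.19 = 7522

Y = 7522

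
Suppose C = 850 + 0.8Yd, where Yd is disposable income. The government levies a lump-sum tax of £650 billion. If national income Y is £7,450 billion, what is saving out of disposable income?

S = 510

Yd = Y − T = 7450 − 650 = 6800
C = 850 + 0.8(6800) = 850 + 5440 = 6290
S = Yd − C = 6800 − 6290 = 510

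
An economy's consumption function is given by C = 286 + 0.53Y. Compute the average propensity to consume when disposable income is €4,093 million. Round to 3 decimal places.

APC = 0.600

C = 286 + 0.53(4093) = 2455.29
APC = C/Y = 2455.29/4093 = 0.600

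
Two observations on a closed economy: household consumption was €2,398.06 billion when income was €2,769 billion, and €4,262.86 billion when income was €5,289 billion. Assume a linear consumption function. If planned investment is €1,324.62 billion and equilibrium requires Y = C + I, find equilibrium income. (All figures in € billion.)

MPC = (4262.86 − 2398.06)/(5289 − 2769) = 1864.8/2520 = 0.74
a = 2398.06 − 0.74(2769) = 349
Equilibrium: Y = 349 + 0.74Y + 1324.62
0.26Y = 1673.62, so Y = 1673.62/0.26 = 6437

Y = 6437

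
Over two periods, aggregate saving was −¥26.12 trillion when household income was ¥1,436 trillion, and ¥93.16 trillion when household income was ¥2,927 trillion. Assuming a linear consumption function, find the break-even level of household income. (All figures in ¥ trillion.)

Y = 1762.5

MPS = ΔS/ΔY = (93.16 − (-26.12))/(2927 − 1436) = 119.28/1491 = 0.08
MPC = 1 − MPS = 0.92
From S(1436) = -26.12: −a + 0.08(1436) = -26.12, so a = 114.88 − (-26.12) = 141
Break-even (S = 0): Y = a/MPS = 141/0.08 = 1762.5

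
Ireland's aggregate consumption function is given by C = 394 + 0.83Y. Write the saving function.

S = -394 + 0.17Y

S = Y − C = Y − (394 + 0.83Y) = -394 + (1 − 0.83)Y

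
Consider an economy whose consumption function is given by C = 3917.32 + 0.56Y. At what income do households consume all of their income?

At break-even, C = Y: 3917.32 + 0.56Y = Y
0.44Y = 3917.32, so Y = 3917.32/0.44 = 8903

Y = 8903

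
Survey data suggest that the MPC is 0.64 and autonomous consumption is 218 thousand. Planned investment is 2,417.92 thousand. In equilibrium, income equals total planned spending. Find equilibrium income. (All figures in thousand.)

Y = C + I = 218 + 0.64Y + 2417.92
Y − 0.64Y = 2635.92
0.36Y = 2635.92, so Y = 2635.92/0.36 = 7322

Y = 7322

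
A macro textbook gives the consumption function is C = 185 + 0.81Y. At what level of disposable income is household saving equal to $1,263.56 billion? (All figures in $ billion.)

Y = 7624

S = Y − C = -185 + 0.19Y
-185 + 0.19Y = 1263.56, so 0.19Y = 1448.56 and Y = 7624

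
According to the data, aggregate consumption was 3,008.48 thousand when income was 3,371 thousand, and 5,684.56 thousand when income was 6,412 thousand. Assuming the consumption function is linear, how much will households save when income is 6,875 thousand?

S = 783

MPC = (5684.56 − 3008.48)/(6412 − 3371) = 2676.08/3041 = 0.88
a = 3008.48 − 0.88(3371) = 3008.48 − 2966.48 = 42
C = 42 + 0.88(6875) = 6092
S = 6875 − 6092 = 783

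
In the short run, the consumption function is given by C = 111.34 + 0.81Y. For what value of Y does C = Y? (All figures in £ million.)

At break-even, C = Y: 111.34 + 0.81Y = Y
0.19Y = 111.34, so Y = 111.34/0.19 = 586

Y = 586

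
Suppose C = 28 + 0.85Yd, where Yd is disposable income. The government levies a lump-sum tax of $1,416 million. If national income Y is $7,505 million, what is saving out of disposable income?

S = 885.35

Yd = Y − T = 7505 − 1416 = 6089
C = 28 + 0.85(6089) = 28 + 5175.65 = 5203.65
S = Yd − C = 6089 − 5203.65 = 885.35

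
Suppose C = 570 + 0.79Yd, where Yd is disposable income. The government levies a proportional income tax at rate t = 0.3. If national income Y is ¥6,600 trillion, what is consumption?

Yd = (1 − 0.3)(6600) = 0.7(6600) = 4620
C = 570 + 0.79(4620) = 570 + 3649.8 = 4219.8

C = 4219.8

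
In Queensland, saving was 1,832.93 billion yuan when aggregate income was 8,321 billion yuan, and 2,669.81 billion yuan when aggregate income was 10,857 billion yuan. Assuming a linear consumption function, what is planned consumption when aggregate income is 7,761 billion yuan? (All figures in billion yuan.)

MPS = ΔS/ΔY = (2669.81 − 1832.93)/(10857 − 8321) = 836.88/2536 = 0.33
MPC = 1 − MPS = 0.67
Autonomous saving = 1832.93 − 0.33(8321) = -913, so a = 913
C = 913 + 0.67(7761) = 913 + 5199.87 = 6112.87

C = 6112.87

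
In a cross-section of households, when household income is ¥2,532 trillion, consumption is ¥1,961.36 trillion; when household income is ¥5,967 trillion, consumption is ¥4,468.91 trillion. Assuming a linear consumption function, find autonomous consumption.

a = 113

MPC = ΔC/ΔY = (4468.91 − 1961.36)/(5967 − 2532) = 2507.55/3435 = 0.73
a = C − MPC·Y = 1961.36 − 0.73(2532) = 1961.36 − 1848.36 = 113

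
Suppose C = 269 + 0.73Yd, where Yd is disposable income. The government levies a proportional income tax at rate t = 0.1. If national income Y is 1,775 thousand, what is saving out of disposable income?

Yd = (1 − 0.1)(1775) = 0.9(1775) = 1597.5
C = 269 + 0.73(1597.5) = 269 + 1166.175 = 1435.175
S = Yd − C = 1597.5 − 1435.175 = 162.325

S = 162.325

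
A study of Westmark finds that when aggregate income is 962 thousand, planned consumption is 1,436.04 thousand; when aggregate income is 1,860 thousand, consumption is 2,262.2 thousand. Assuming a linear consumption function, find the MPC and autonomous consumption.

MPC = ΔC/ΔY = (2262.2 − 1436.04)/(1860 − 962) = 826.16/898 = 0.92
a = C − MPC·Y = 1436.04 − 0.92(962) = 1436.04 − 885.04 = 551

MPC = 0.92; a = 551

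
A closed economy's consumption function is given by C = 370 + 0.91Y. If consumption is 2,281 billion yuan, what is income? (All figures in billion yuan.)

370 + 0.91Y = 2281
0.91Y = 1911, so Y = 1911/0.91 = 2100

Y = 2100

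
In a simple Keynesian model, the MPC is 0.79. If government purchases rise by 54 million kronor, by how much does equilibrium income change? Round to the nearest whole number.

The multiplier is 1/(1 − MPC) = 1/0.21.
ΔY = 54/0.21 = 257.14 ≈ 257

ΔY ≈ 257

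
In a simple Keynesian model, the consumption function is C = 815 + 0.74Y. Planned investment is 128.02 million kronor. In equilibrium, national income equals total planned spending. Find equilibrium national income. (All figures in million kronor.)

Y = C + I = 815 + 0.74Y + 128.02
Y − 0.74Y = 943.02
0.26Y = 943.02, so Y = 943.02/0.26 = 3627

Y = 3627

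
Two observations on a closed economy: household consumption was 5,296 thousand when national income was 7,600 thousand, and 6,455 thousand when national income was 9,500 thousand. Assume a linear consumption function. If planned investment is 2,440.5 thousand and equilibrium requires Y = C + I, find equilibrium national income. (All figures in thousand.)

Y = 7950

MPC = (6455 − 5296)/(9500 − 7600) = 1159/1900 = 0.61
a = 5296 − 0.61(7600) = 660
Equilibrium: Y = 660 + 0.61Y + 2440.5
0.39Y = 3100.5, so Y = 3100.5/0.39 = 7950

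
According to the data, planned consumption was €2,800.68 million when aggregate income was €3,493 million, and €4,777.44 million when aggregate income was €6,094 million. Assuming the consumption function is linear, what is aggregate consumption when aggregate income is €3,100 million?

C = 2502

MPC = (4777.44 − 2800.68)/(6094 − 3493) = 1976.76/2601 = 0.76
a = 2800.68 − 0.76(3493) = 2800.68 − 2654.68 = 146
C = 146 + 0.76(3100) = 146 + 2356 = 2502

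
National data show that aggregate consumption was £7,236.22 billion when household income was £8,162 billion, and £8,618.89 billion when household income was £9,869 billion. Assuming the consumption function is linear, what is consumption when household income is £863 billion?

C = 1324.03

MPC = (8618.89 − 7236.22)/(9869 − 8162) = 1382.67/1707 = 0.81
a = 7236.22 − 0.81(8162) = 7236.22 − 6611.22 = 625
C = 625 + 0.81(863) = 625 + 699.03 = 1324.03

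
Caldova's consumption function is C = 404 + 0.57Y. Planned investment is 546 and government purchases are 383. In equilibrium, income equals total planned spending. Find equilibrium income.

Y = 3100

Y = C + I + G = 404 + 0.57Y + 546 + 383
Y − 0.57Y = 1333
0.43Y = 1333, so Y = 1333/0.43 = 3100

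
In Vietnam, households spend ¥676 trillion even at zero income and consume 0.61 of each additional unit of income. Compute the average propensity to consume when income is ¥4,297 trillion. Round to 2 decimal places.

C = 676 + 0.61(4297) = 3297.17
APC = C/Y = 3297.17/4297 = 0.77

APC = 0.77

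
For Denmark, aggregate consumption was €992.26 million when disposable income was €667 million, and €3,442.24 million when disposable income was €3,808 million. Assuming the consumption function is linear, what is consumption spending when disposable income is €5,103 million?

C = 4452.34

MPC = (3442.24 − 992.26)/(3808 − 667) = 2449.98/3141 = 0.78
a = 992.26 − 0.78(667) = 992.26 − 520.26 = 472
C = 472 + 0.78(5103) = 472 + 3980.34 = 4452.34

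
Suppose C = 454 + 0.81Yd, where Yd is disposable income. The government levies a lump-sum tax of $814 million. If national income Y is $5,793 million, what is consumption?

Yd = Y − T = 5793 − 814 = 4979
C = 454 + 0.81(4979) = 454 + 4032.99 = 4486.99

C = 4486.99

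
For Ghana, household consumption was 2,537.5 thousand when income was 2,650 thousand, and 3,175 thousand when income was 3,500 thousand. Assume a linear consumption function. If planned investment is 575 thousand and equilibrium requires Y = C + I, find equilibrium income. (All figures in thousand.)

MPC = (3175 − 2537.5)/(3500 − 2650) = 637.5/850 = 0.75
a = 2537.5 − 0.75(2650) = 550
Equilibrium: Y = 550 + 0.75Y + 575
0.25Y = 1125, so Y = 1125/0.25 = 4500

Y = 4500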